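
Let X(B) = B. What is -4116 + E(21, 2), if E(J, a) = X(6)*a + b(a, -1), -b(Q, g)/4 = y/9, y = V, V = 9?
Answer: -4108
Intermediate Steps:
y = 9
b(Q, g) = -4 (b(Q, g) = -36/9 = -4*1 = -4)
E(J, a) = -4 + 6*a (E(J, a) = 6*a - 4 = -4 + 6*a)
-4116 + E(21, 2) = -4116 + (-4 + 6*2) = -4116 + (-4 + 12) = -4116 + 8 = -4108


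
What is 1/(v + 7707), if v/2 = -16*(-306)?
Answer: 1/17499 ≈ 5.7146e-5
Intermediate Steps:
v = 9792 (v = 2*(-16*(-306)) = 2*4896 = 9792)
1/(v + 7707) = 1/(9792 + 7707) = 1/17499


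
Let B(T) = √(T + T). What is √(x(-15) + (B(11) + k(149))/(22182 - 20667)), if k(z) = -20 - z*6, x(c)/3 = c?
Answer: √(-104669835 + 1515*√22)/1515 ≈ 6.7528*I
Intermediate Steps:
x(c) = 3*c
B(T) = √2*√T (B(T) = √(2*T) = √2*√T)
k(z) = -20 - 6*z
√(x(-15) + (B(11) + k(149))/(22182 - 20667)) = √(3*(-15) + (√2*√11 + (-20 - 6*149))/(22182 - 20667)) = √(-45 + (√22 + (-20 - 894))/1515) = √(-45 + (√22 - 914)*(1/1515)) = √(-45 + (-914 + √22)*(1/1515)) = √(-45 + (-914/1515 + √22/1515)) = √(-69089/1515 + √22/1515)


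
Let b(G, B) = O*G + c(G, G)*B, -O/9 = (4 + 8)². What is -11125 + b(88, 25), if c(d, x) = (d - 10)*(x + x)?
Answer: 218027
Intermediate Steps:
c(d, x) = 2*x*(-10 + d) (c(d, x) = (-10 + d)*(2*x) = 2*x*(-10 + d))
O = -1296 (O = -9*(4 + 8)² = -9*12² = -9*144 = -1296)
b(G, B) = -1296*G + 2*B*G*(-10 + G) (b(G, B) = -1296*G + (2*G*(-10 + G))*B = -1296*G + 2*B*G*(-10 + G))
-11125 + b(88, 25) = -11125 + 2*88*(-648 + 25*(-10 + 88)) = -11125 + 2*88*(-648 + 25*78) = -11125 + 2*88*(-648 + 1950) = -11125 + 2*88*1302 = -11125 + 229152 = 218027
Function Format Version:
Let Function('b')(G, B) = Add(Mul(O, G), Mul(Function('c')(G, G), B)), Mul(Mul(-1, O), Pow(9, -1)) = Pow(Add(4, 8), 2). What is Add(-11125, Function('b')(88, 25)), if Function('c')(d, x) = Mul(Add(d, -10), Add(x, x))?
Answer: 218027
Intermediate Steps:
Function('c')(d, x) = Mul(2, x, Add(-10, d)) (Function('c')(d, x) = Mul(Add(-10, d), Mul(2, x)) = Mul(2, x, Add(-10, d)))
O = -1296 (O = Mul(-9, Pow(Add(4, 8), 2)) = Mul(-9, Pow(12, 2)) = Mul(-9, 144) = -1296)
Function('b')(G, B) = Add(Mul(-1296, G), Mul(2, B, G, Add(-10, G))) (Function('b')(G, B) = Add(Mul(-1296, G), Mul(Mul(2, G, Add(-10, G)), B)) = Add(Mul(-1296, G), Mul(2, B, G, Add(-10, G))))
Add(-11125, Function('b')(88, 25)) = Add(-11125, Mul(2, 88, Add(-648, Mul(25, Add(-10, 88))))) = Add(-11125, Mul(2, 88, Add(-648, Mul(25, 78)))) = Add(-11125, Mul(2, 88, Add(-648, 1950))) = Add(-11125, Mul(2, 88, 1302)) = Add(-11125, 229152) = 218027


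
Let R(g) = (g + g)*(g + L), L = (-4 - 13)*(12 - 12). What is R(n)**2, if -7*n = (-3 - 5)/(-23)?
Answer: 16384/671898241 ≈ 2.4385e-5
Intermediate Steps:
L = 0 (L = -17*0 = 0)
n = -8/161 (n = -(-3 - 5)/(7*(-23)) = -(-8)*(-1)/(7*23) = -1/7*8/23 = -8/161 ≈ -0.049689)
R(g) = 2*g**2 (R(g) = (g + g)*(g + 0) = (2*g)*g = 2*g**2)
R(n)**2 = (2*(-8/161)**2)**2 = (2*(64/25921))**2 = (128/25921)**2 = 16384/671898241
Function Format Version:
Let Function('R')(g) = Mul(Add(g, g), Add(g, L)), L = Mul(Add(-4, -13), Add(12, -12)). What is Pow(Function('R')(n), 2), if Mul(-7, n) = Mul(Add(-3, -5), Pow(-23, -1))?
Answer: Rational(16384, 671898241) ≈ 2.4385e-5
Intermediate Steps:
L = 0 (L = Mul(-17, 0) = 0)
n = Rational(-8, 161) (n = Mul(Rational(-1, 7), Mul(Add(-3, -5), Pow(-23, -1))) = Mul(Rational(-1, 7), Mul(-8, Rational(-1, 23))) = Mul(Rational(-1, 7), Rational(8, 23)) = Rational(-8, 161) ≈ -0.049689)
Function('R')(g) = Mul(2, Pow(g, 2)) (Function('R')(g) = Mul(Add(g, g), Add(g, 0)) = Mul(Mul(2, g), g) = Mul(2, Pow(g, 2)))
Pow(Function('R')(n), 2) = Pow(Mul(2, Pow(Rational(-8, 161), 2)), 2) = Pow(Mul(2, Rational(64, 25921)), 2) = Pow(Rational(128, 25921), 2) = Rational(16384, 671898241)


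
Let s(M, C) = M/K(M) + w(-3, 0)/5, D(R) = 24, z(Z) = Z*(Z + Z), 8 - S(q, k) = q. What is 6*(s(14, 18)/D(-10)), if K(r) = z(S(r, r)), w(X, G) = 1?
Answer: 71/720 ≈ 0.098611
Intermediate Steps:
S(q, k) = 8 - q
z(Z) = 2*Z² (z(Z) = Z*(2*Z) = 2*Z²)
K(r) = 2*(8 - r)²
s(M, C) = ⅕ + M/(2*(-8 + M)²) (s(M, C) = M/((2*(-8 + M)²)) + 1/5 = M*(1/(2*(-8 + M)²)) + 1*(⅕) = M/(2*(-8 + M)²) + ⅕ = ⅕ + M/(2*(-8 + M)²))
6*(s(14, 18)/D(-10)) = 6*((⅕ + (½)*14/(-8 + 14)²)/24) = 6*((⅕ + (½)*14/6²)*(1/24)) = 6*((⅕ + (½)*14*(1/36))*(1/24)) = 6*((⅕ + 7/36)*(1/24)) = 6*((71/180)*(1/24)) = 6*(71/4320) = 71/720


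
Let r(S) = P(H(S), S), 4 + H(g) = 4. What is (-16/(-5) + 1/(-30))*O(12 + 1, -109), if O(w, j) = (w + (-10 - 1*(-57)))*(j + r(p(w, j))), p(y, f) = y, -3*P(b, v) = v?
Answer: -64600/3 ≈ -21533.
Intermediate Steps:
H(g) = 0 (H(g) = -4 + 4 = 0)
P(b, v) = -v/3
r(S) = -S/3
O(w, j) = (47 + w)*(j - w/3) (O(w, j) = (w + (-10 - 1*(-57)))*(j - w/3) = (w + (-10 + 57))*(j - w/3) = (w + 47)*(j - w/3) = (47 + w)*(j - w/3))
(-16/(-5) + 1/(-30))*O(12 + 1, -109) = (-16/(-5) + 1/(-30))*(47*(-109) - 47*(12 + 1)/3 - (12 + 1)**2/3 - 109*(12 + 1)) = (-16*(-1/5) + 1*(-1/30))*(-5123 - 47/3*13 - 1/3*13**2 - 109*13) = (16/5 - 1/30)*(-5123 - 611/3 - 1/3*169 - 1417) = 19*(-5123 - 611/3 - 169/3 - 1417)/6 = (19/6)*(-6800) = -64600/3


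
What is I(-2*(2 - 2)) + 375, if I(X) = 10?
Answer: 385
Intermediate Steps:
I(-2*(2 - 2)) + 375 = 10 + 375 = 385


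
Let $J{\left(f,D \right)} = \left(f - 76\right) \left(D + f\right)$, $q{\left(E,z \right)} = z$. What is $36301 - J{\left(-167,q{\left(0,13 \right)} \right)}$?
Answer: $-1121$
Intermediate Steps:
$J{\left(f,D \right)} = \left(-76 + f\right) \left(D + f\right)$
$36301 - J{\left(-167,q{\left(0,13 \right)} \right)} = 36301 - \left(\left(-167\right)^{2} - 988 - -12692 + 13 \left(-167\right)\right) = 36301 - \left(27889 - 988 + 12692 - 2171\right) = 36301 - 37422 = -1121$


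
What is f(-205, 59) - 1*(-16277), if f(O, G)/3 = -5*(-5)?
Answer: 16352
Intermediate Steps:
f(O, G) = 75 (f(O, G) = 3*(-5*(-5)) = 3*25 = 75)
f(-205, 59) - 1*(-16277) = 75 - 1*(-16277) = 75 + 16277 = 16352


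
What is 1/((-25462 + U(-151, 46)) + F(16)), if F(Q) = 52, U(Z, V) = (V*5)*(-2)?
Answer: -1/25870 ≈ -3.8655e-5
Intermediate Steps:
U(Z, V) = -10*V (U(Z, V) = (5*V)*(-2) = -10*V)
1/((-25462 + U(-151, 46)) + F(16)) = 1/((-25462 - 10*46) + 52) = 1/((-25462 - 460) + 52) = 1/(-25922 + 52) = 1/(-25870) = -1/25870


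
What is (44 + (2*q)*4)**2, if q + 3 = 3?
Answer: 1936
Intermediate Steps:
q = 0 (q = -3 + 3 = 0)
(44 + (2*q)*4)**2 = (44 + (2*0)*4)**2 = (44 + 0*4)**2 = (44 + 0)**2 = 44**2 = 1936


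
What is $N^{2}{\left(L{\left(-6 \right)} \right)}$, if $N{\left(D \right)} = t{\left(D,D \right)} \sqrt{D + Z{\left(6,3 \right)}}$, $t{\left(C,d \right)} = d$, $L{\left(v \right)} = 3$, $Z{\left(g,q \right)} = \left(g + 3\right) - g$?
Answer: $54$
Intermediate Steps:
$Z{\left(g,q \right)} = 3$ ($Z{\left(g,q \right)} = \left(3 + g\right) - g = 3$)
$N{\left(D \right)} = D \sqrt{3 + D}$ ($N{\left(D \right)} = D \sqrt{D + 3} = D \sqrt{3 + D}$)
$N^{2}{\left(L{\left(-6 \right)} \right)} = \left(3 \sqrt{3 + 3}\right)^{2} = \left(3 \sqrt{6}\right)^{2} = 54$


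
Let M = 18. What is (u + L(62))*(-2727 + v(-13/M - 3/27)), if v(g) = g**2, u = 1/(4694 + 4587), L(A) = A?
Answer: -56476041181/334116 ≈ -1.6903e+5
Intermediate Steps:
u = 1/9281 ≈ 0.00010775
(u + L(62))*(-2727 + v(-13/M - 3/27)) = (1/9281 + 62)*(-2727 + (-13/18 - 3/27)**2) = 575423*(-2727 + (-13*1/18 - 3*1/27)**2)/9281 = 575423*(-2727 + (-13/18 - 1/9)**2)/9281 = 575423*(-2727 + (-5/6)**2)/9281 = 575423*(-2727 + 25/36)/9281 = (575423/9281)*(-98147/36) = -56476041181/334116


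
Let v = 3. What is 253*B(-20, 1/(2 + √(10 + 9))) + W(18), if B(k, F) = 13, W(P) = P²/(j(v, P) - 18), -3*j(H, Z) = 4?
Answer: 94895/29 ≈ 3272.2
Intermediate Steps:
j(H, Z) = -4/3 (j(H, Z) = -⅓*4 = -4/3)
W(P) = -3*P²/58 (W(P) = P²/(-4/3 - 18) = P²/(-58/3) = -3*P²/58)
253*B(-20, 1/(2 + √(10 + 9))) + W(18) = 253*13 - 3/58*18² = 3289 - 3/58*324 = 3289 - 486/29 = 94895/29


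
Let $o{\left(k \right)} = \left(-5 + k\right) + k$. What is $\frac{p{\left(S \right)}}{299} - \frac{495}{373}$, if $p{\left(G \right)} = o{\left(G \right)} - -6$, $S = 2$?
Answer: $- \frac{146140}{111527} \approx -1.3104$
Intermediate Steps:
$o{\left(k \right)} = -5 + 2 k$
$p{\left(G \right)} = 1 + 2 G$ ($p{\left(G \right)} = \left(-5 + 2 G\right) - -6 = \left(-5 + 2 G\right) + 6 = 1 + 2 G$)
$\frac{p{\left(S \right)}}{299} - \frac{495}{373} = \frac{1 + 2 \cdot 2}{299} - \frac{495}{373} = \left(1 + 4\right) \frac{1}{299} - \frac{495}{373} = 5 \cdot \frac{1}{299} - \frac{495}{373} = \frac{5}{299} - \frac{495}{373} = - \frac{146140}{111527}$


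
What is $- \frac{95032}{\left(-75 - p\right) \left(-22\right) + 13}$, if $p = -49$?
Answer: $- \frac{95032}{585} \approx -162.45$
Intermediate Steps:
$- \frac{95032}{\left(-75 - p\right) \left(-22\right) + 13} = - \frac{95032}{\left(-75 - -49\right) \left(-22\right) + 13} = - \frac{95032}{\left(-75 + 49\right) \left(-22\right) + 13} = - \frac{95032}{\left(-26\right) \left(-22\right) + 13} = - \frac{95032}{572 + 13} = - \frac{95032}{585}$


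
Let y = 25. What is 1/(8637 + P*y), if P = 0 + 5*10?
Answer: 1/9887 ≈ 0.00010114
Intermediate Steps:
P = 50 (P = 0 + 50 = 50)
1/(8637 + P*y) = 1/(8637 + 50*25) = 1/(8637 + 1250) = 1/9887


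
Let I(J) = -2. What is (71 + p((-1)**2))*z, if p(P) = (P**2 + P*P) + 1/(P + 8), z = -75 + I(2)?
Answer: -50666/9 ≈ -5629.6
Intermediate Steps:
z = -77 (z = -75 - 2 = -77)
p(P) = 1/(8 + P) + 2*P**2 (p(P) = (P**2 + P**2) + 1/(8 + P) = 2*P**2 + 1/(8 + P) = 1/(8 + P) + 2*P**2)
(71 + p((-1)**2))*z = (71 + (1 + 2*((-1)**2)**3 + 16*((-1)**2)**2)/(8 + (-1)**2))*(-77) = (71 + (1 + 2*1**3 + 16*1**2)/(8 + 1))*(-77) = (71 + (1 + 2*1 + 16*1)/9)*(-77) = (71 + (1 + 2 + 16)/9)*(-77) = (71 + (1/9)*19)*(-77) = (71 + 19/9)*(-77) = (658/9)*(-77) = -50666/9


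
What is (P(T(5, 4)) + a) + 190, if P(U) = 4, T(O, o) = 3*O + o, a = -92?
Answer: 102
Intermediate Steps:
T(O, o) = o + 3*O
(P(T(5, 4)) + a) + 190 = (4 - 92) + 190 = -88 + 190 = 102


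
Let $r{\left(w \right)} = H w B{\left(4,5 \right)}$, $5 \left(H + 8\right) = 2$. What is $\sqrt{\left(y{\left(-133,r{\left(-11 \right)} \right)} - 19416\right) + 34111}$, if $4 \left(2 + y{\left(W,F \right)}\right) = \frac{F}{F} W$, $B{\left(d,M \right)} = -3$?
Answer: $\frac{\sqrt{58639}}{2} \approx 121.08$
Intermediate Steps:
$H = - \frac{38}{5}$ ($H = -8 + \frac{1}{5} \cdot 2 = -8 + \frac{2}{5} = - \frac{38}{5} \approx -7.6$)
$r{\left(w \right)} = \frac{114 w}{5}$ ($r{\left(w \right)} = - \frac{38 w}{5} \left(-3\right) = \frac{114 w}{5}$)
$y{\left(W,F \right)} = -2 + \frac{W}{4}$ ($y{\left(W,F \right)} = -2 + \frac{\frac{F}{F} W}{4} = -2 + \frac{1 W}{4} = -2 + \frac{W}{4}$)
$\sqrt{\left(y{\left(-133,r{\left(-11 \right)} \right)} - 19416\right) + 34111} = \sqrt{\left(\left(-2 + \frac{1}{4} \left(-133\right)\right) - 19416\right) + 34111} = \sqrt{\left(\left(-2 - \frac{133}{4}\right) - 19416\right) + 34111} = \sqrt{\left(- \frac{141}{4} - 19416\right) + 34111} = \sqrt{- \frac{77805}{4} + 34111} = \sqrt{\frac{58639}{4}} = \frac{\sqrt{58639}}{2}$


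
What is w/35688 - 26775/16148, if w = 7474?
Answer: -52178503/36018114 ≈ -1.4487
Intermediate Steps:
w/35688 - 26775/16148 = 7474/35688 - 26775/16148 = 7474*(1/35688) - 26775*1/16148 = 3737/17844 - 26775/16148 = -52178503/36018114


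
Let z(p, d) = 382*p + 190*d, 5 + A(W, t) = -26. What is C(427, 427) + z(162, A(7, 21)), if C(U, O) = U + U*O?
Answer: 238750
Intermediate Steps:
C(U, O) = U + O*U
A(W, t) = -31 (A(W, t) = -5 - 26 = -31)
z(p, d) = 190*d + 382*p
C(427, 427) + z(162, A(7, 21)) = 427*(1 + 427) + (190*(-31) + 382*162) = 427*428 + (-5890 + 61884) = 182756 + 55994 = 238750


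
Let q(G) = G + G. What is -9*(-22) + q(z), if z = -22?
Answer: 154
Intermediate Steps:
q(G) = 2*G
-9*(-22) + q(z) = -9*(-22) + 2*(-22) = 198 - 44 = 154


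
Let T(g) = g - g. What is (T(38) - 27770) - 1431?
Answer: -29201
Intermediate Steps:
T(g) = 0
(T(38) - 27770) - 1431 = (0 - 27770) - 1431 = -27770 - 1431 = -29201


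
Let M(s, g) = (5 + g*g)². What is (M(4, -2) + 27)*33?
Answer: 3564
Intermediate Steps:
M(s, g) = (5 + g²)²
(M(4, -2) + 27)*33 = ((5 + (-2)²)² + 27)*33 = ((5 + 4)² + 27)*33 = (9² + 27)*33 = (81 + 27)*33 = 108*33 = 3564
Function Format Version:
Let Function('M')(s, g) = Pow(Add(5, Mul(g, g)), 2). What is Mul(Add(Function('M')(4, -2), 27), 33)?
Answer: 3564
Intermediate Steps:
Function('M')(s, g) = Pow(Add(5, Pow(g, 2)), 2)
Mul(Add(Function('M')(4, -2), 27), 33) = Mul(Add(Pow(Add(5, Pow(-2, 2)), 2), 27), 33) = Mul(Add(Pow(Add(5, 4), 2), 27), 33) = Mul(Add(Pow(9, 2), 27), 33) = Mul(Add(81, 27), 33) = Mul(108, 33) = 3564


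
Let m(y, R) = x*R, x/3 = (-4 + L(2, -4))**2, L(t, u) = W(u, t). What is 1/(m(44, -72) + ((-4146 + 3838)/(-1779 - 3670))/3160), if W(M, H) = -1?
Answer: -4304710/23245433923 ≈ -0.00018519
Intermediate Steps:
L(t, u) = -1
x = 75 (x = 3*(-4 - 1)**2 = 3*(-5)**2 = 3*25 = 75)
m(y, R) = 75*R
1/(m(44, -72) + ((-4146 + 3838)/(-1779 - 3670))/3160) = 1/(75*(-72) + ((-4146 + 3838)/(-1779 - 3670))/3160) = 1/(-5400 - 308/(-5449)*(1/3160)) = 1/(-5400 - 308*(-1/5449)*(1/3160)) = 1/(-5400 + (308/5449)*(1/3160)) = 1/(-5400 + 77/4304710) = 1/(-23245433923/4304710) = -4304710/23245433923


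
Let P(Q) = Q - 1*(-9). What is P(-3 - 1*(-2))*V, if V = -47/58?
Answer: -188/29 ≈ -6.4828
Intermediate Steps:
V = -47/58 (V = -47*1/58 = -47/58 ≈ -0.81034)
P(Q) = 9 + Q (P(Q) = Q + 9 = 9 + Q)
P(-3 - 1*(-2))*V = (9 + (-3 - 1*(-2)))*(-47/58) = (9 + (-3 + 2))*(-47/58) = (9 - 1)*(-47/58) = 8*(-47/58) = -188/29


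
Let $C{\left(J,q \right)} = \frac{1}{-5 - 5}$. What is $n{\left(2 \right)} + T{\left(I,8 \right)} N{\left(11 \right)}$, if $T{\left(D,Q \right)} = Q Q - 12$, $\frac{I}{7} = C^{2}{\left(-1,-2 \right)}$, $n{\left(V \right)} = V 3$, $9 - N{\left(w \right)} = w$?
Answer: $-98$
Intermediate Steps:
$N{\left(w \right)} = 9 - w$
$n{\left(V \right)} = 3 V$
$C{\left(J,q \right)} = - \frac{1}{10}$ ($C{\left(J,q \right)} = \frac{1}{-10} = - \frac{1}{10}$)
$I = \frac{7}{100}$ ($I = 7 \left(- \frac{1}{10}\right)^{2} = 7 \cdot \frac{1}{100} = \frac{7}{100} \approx 0.07$)
$T{\left(D,Q \right)} = -12 + Q^{2}$ ($T{\left(D,Q \right)} = Q^{2} - 12 = -12 + Q^{2}$)
$n{\left(2 \right)} + T{\left(I,8 \right)} N{\left(11 \right)} = 3 \cdot 2 + \left(-12 + 8^{2}\right) \left(9 - 11\right) = 6 + \left(-12 + 64\right) \left(9 - 11\right) = 6 + 52 \left(-2\right) = 6 - 104 = -98$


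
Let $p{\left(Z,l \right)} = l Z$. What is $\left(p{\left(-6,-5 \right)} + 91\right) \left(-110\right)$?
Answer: $-13310$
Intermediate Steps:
$p{\left(Z,l \right)} = Z l$
$\left(p{\left(-6,-5 \right)} + 91\right) \left(-110\right) = \left(\left(-6\right) \left(-5\right) + 91\right) \left(-110\right) = \left(30 + 91\right) \left(-110\right) = 121 \left(-110\right) = -13310$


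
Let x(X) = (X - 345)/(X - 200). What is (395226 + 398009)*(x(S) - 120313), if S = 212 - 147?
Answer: -2576740607825/27 ≈ -9.5435e+10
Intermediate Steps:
S = 65
x(X) = (-345 + X)/(-200 + X)
(395226 + 398009)*(x(S) - 120313) = (395226 + 398009)*((-345 + 65)/(-200 + 65) - 120313) = 793235*(-280/(-135) - 120313) = 793235*(-1/135*(-280) - 120313) = 793235*(56/27 - 120313) = 793235*(-3248395/27) = -2576740607825/27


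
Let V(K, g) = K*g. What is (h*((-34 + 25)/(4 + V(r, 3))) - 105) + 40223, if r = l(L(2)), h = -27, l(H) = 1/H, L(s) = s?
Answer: 441784/11 ≈ 40162.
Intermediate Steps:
r = 1/2 ≈ 0.50000
(h*((-34 + 25)/(4 + V(r, 3))) - 105) + 40223 = (-27*(-34 + 25)/(4 + (1/2)*3) - 105) + 40223 = (-(-243)/(4 + 3/2) - 105) + 40223 = (-(-243)/11/2 - 105) + 40223 = (-(-243)*2/11 - 105) + 40223 = (-27*(-18/11) - 105) + 40223 = (486/11 - 105) + 40223 = -669/11 + 40223 = 441784/11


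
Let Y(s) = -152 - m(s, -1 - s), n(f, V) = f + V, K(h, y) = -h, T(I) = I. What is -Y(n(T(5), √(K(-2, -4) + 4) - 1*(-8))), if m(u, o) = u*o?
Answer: -36 - 27*√6 ≈ -102.14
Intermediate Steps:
m(u, o) = o*u
n(f, V) = V + f
Y(s) = -152 - s*(-1 - s) (Y(s) = -152 - (-1 - s)*s = -152 - s*(-1 - s))
-Y(n(T(5), √(K(-2, -4) + 4) - 1*(-8))) = -(-152 + ((√(-1*(-2) + 4) - 1*(-8)) + 5)*(1 + ((√(-1*(-2) + 4) - 1*(-8)) + 5))) = -(-152 + ((√(2 + 4) + 8) + 5)*(1 + ((√(2 + 4) + 8) + 5))) = -(-152 + ((√6 + 8) + 5)*(1 + ((√6 + 8) + 5))) = -(-152 + ((8 + √6) + 5)*(1 + ((8 + √6) + 5))) = -(-152 + (13 + √6)*(1 + (13 + √6))) = -(-152 + (13 + √6)*(14 + √6)) = 152 - (13 + √6)*(14 + √6)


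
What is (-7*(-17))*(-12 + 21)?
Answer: 1071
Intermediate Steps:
(-7*(-17))*(-12 + 21) = 119*9 = 1071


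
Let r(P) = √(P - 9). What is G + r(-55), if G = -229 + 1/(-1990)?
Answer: -455711/1990 + 8*I ≈ -229.0 + 8.0*I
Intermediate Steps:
r(P) = √(-9 + P)
G = -455711/1990 (G = -229 - 1/1990 = -455711/1990 ≈ -229.00)
G + r(-55) = -455711/1990 + √(-9 - 55) = -455711/1990 + √(-64) = -455711/1990 + 8*I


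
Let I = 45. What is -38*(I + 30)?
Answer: -2850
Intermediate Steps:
-38*(I + 30) = -38*(45 + 30) = -38*75 = -2850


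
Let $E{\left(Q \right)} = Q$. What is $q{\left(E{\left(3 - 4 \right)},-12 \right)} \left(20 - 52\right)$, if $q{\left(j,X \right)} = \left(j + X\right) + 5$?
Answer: $256$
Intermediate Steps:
$q{\left(j,X \right)} = 5 + X + j$ ($q{\left(j,X \right)} = \left(X + j\right) + 5 = 5 + X + j$)
$q{\left(E{\left(3 - 4 \right)},-12 \right)} \left(20 - 52\right) = \left(5 - 12 + \left(3 - 4\right)\right) \left(20 - 52\right) = \left(5 - 12 - 1\right) \left(-32\right) = \left(-8\right) \left(-32\right) = 256$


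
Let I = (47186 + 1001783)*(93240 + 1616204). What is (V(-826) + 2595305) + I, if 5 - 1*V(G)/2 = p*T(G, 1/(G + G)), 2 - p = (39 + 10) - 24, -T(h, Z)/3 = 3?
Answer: 1793156358137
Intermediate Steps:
I = 1793153763236 (I = 1048969*1709444 = 1793153763236)
T(h, Z) = -9 (T(h, Z) = -3*3 = -9)
p = -23 (p = 2 - ((39 + 10) - 24) = 2 - (49 - 24) = 2 - 1*25 = 2 - 25 = -23)
V(G) = -404 (V(G) = 10 - (-46)*(-9) = 10 - 2*207 = 10 - 414 = -404)
(V(-826) + 2595305) + I = (-404 + 2595305) + 1793153763236 = 2594901 + 1793153763236 = 1793156358137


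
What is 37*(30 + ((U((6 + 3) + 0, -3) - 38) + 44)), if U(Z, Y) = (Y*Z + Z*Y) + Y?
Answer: -777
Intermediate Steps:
U(Z, Y) = Y + 2*Y*Z (U(Z, Y) = (Y*Z + Y*Z) + Y = 2*Y*Z + Y = Y + 2*Y*Z)
37*(30 + ((U((6 + 3) + 0, -3) - 38) + 44)) = 37*(30 + ((-3*(1 + 2*((6 + 3) + 0)) - 38) + 44)) = 37*(30 + ((-3*(1 + 2*(9 + 0)) - 38) + 44)) = 37*(30 + ((-3*(1 + 2*9) - 38) + 44)) = 37*(30 + ((-3*(1 + 18) - 38) + 44)) = 37*(30 + ((-3*19 - 38) + 44)) = 37*(30 + ((-57 - 38) + 44)) = 37*(30 + (-95 + 44)) = 37*(30 - 51) = 37*(-21) = -777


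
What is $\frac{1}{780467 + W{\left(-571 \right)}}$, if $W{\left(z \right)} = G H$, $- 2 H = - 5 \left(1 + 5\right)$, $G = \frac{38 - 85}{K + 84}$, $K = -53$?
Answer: $\frac{31}{24193772} \approx 1.2813 \cdot 10^{-6}$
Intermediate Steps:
$G = - \frac{47}{31}$ ($G = \frac{38 - 85}{-53 + 84} = - \frac{47}{31} \approx -1.5161$)
$H = 15$ ($H = - \frac{\left(-5\right) \left(1 + 5\right)}{2} = - \frac{\left(-5\right) 6}{2} = \left(- \frac{1}{2}\right) \left(-30\right) = 15$)
$W{\left(z \right)} = - \frac{705}{31}$ ($W{\left(z \right)} = \left(- \frac{47}{31}\right) 15 = - \frac{705}{31}$)
$\frac{1}{780467 + W{\left(-571 \right)}} = \frac{1}{780467 - \frac{705}{31}} = \frac{1}{\frac{24193772}{31}} = \frac{31}{24193772}$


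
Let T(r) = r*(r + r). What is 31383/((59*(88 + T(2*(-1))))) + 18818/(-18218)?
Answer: 77525057/17197792 ≈ 4.5079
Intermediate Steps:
T(r) = 2*r² (T(r) = r*(2*r) = 2*r²)
31383/((59*(88 + T(2*(-1))))) + 18818/(-18218) = 31383/((59*(88 + 2*(2*(-1))²))) + 18818/(-18218) = 31383/((59*(88 + 2*(-2)²))) + 18818*(-1/18218) = 31383/((59*(88 + 2*4))) - 9409/9109 = 31383/((59*(88 + 8))) - 9409/9109 = 31383/((59*96)) - 9409/9109 = 31383/5664 - 9409/9109 = 31383*(1/5664) - 9409/9109 = 10461/1888 - 9409/9109 = 77525057/17197792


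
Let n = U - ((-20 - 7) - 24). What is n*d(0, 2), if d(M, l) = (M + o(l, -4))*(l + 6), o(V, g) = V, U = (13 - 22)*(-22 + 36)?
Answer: -1200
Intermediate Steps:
U = -126 (U = -9*14 = -126)
d(M, l) = (6 + l)*(M + l) (d(M, l) = (M + l)*(l + 6) = (M + l)*(6 + l) = (6 + l)*(M + l))
n = -75 (n = -126 - ((-20 - 7) - 24) = -126 - (-27 - 24) = -126 - 1*(-51) = -126 + 51 = -75)
n*d(0, 2) = -75*(2² + 6*0 + 6*2 + 0*2) = -75*(4 + 0 + 12 + 0) = -75*16 = -1200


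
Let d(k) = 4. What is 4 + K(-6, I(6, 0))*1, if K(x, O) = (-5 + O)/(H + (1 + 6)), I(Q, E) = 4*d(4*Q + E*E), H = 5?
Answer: 59/12 ≈ 4.9167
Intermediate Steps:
I(Q, E) = 16 (I(Q, E) = 4*4 = 16)
K(x, O) = -5/12 + O/12 (K(x, O) = (-5 + O)/(5 + (1 + 6)) = (-5 + O)/(5 + 7) = (-5 + O)/12 = (-5 + O)*(1/12) = -5/12 + O/12)
4 + K(-6, I(6, 0))*1 = 4 + (-5/12 + (1/12)*16)*1 = 4 + (-5/12 + 4/3)*1 = 4 + (11/12)*1 = 4 + 11/12 = 59/12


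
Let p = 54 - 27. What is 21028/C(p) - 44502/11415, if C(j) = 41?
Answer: 79403346/156005 ≈ 508.98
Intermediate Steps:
p = 27
21028/C(p) - 44502/11415 = 21028/41 - 44502/11415 = 21028*(1/41) - 44502*1/11415 = 21028/41 - 14834/3805 = 79403346/156005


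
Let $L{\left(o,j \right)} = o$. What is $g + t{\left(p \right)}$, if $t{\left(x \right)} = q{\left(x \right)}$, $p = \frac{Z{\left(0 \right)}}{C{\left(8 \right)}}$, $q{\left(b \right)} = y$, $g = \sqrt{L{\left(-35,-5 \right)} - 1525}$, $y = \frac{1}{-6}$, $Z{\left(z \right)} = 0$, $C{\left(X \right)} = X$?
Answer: $- \frac{1}{6} + 2 i \sqrt{390} \approx -0.16667 + 39.497 i$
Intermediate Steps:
$y = - \frac{1}{6} \approx -0.16667$
$g = 2 i \sqrt{390}$ ($g = \sqrt{-35 - 1525} = \sqrt{-1560} = 2 i \sqrt{390} \approx 39.497 i$)
$q{\left(b \right)} = - \frac{1}{6}$
$p = 0$ ($p = \frac{0}{8} = 0 \cdot \frac{1}{8} = 0$)
$t{\left(x \right)} = - \frac{1}{6}$
$g + t{\left(p \right)} = 2 i \sqrt{390} - \frac{1}{6} = - \frac{1}{6} + 2 i \sqrt{390}$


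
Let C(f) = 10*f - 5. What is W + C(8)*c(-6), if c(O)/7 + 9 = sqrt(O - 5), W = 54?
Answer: -4671 + 525*I*sqrt(11) ≈ -4671.0 + 1741.2*I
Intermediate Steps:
C(f) = -5 + 10*f
c(O) = -63 + 7*sqrt(-5 + O) (c(O) = -63 + 7*sqrt(O - 5) = -63 + 7*sqrt(-5 + O))
W + C(8)*c(-6) = 54 + (-5 + 10*8)*(-63 + 7*sqrt(-5 - 6)) = 54 + (-5 + 80)*(-63 + 7*sqrt(-11)) = 54 + 75*(-63 + 7*(I*sqrt(11))) = 54 + 75*(-63 + 7*I*sqrt(11)) = 54 + (-4725 + 525*I*sqrt(11)) = -4671 + 525*I*sqrt(11)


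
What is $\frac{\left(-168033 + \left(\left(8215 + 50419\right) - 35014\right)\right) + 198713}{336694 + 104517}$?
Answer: $\frac{54300}{441211} \approx 0.12307$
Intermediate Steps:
$\frac{\left(-168033 + \left(\left(8215 + 50419\right) - 35014\right)\right) + 198713}{336694 + 104517} = \frac{\left(-168033 + \left(58634 - 35014\right)\right) + 198713}{441211} = \left(\left(-168033 + 23620\right) + 198713\right) \frac{1}{441211} = \left(-144413 + 198713\right) \frac{1}{441211} = 54300 \cdot \frac{1}{441211} = \frac{54300}{441211}$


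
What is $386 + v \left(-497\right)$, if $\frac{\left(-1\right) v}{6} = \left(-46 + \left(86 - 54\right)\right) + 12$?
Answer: $-5578$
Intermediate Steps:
$v = 12$ ($v = - 6 \left(\left(-46 + \left(86 - 54\right)\right) + 12\right) = - 6 \left(\left(-46 + 32\right) + 12\right) = - 6 \left(-14 + 12\right) = \left(-6\right) \left(-2\right) = 12$)
$386 + v \left(-497\right) = 386 + 12 \left(-497\right) = 386 - 5964 = -5578$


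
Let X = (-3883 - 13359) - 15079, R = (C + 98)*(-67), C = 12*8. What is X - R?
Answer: -19323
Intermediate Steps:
C = 96
R = -12998 (R = (96 + 98)*(-67) = 194*(-67) = -12998)
X = -32321 (X = -17242 - 15079 = -32321)
X - R = -32321 - 1*(-12998) = -32321 + 12998 = -19323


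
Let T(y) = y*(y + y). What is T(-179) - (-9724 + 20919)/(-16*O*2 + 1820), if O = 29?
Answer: 57149949/892 ≈ 64069.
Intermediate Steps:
T(y) = 2*y² (T(y) = y*(2*y) = 2*y²)
T(-179) - (-9724 + 20919)/(-16*O*2 + 1820) = 2*(-179)² - (-9724 + 20919)/(-16*29*2 + 1820) = 2*32041 - 11195/(-464*2 + 1820) = 64082 - 11195/(-928 + 1820) = 64082 - 11195/892 = 57149949/892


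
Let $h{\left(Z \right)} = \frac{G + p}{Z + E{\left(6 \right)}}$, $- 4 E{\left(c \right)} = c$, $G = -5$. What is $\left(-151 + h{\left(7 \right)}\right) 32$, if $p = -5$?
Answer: $- \frac{53792}{11} \approx -4890.2$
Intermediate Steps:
$E{\left(c \right)} = - \frac{c}{4}$
$h{\left(Z \right)} = - \frac{10}{- \frac{3}{2} + Z}$ ($h{\left(Z \right)} = \frac{-5 - 5}{Z - \frac{3}{2}} = - \frac{10}{Z - \frac{3}{2}} = - \frac{10}{- \frac{3}{2} + Z}$)
$\left(-151 + h{\left(7 \right)}\right) 32 = \left(-151 - \frac{20}{-3 + 2 \cdot 7}\right) 32 = \left(-151 - \frac{20}{-3 + 14}\right) 32 = \left(-151 - \frac{20}{11}\right) 32 = \left(- \frac{1681}{11}\right) 32 = - \frac{53792}{11}$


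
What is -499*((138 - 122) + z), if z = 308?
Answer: -161676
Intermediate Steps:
-499*((138 - 122) + z) = -499*((138 - 122) + 308) = -499*(16 + 308) = -499*324 = -161676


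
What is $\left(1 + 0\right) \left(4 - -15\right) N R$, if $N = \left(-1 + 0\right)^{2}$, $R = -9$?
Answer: $-171$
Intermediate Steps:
$N = 1$ ($N = \left(-1\right)^{2} = 1$)
$\left(1 + 0\right) \left(4 - -15\right) N R = \left(1 + 0\right) \left(4 - -15\right) 1 \left(-9\right) = 1 \left(4 + 15\right) 1 \left(-9\right) = 1 \cdot 19 \cdot 1 \left(-9\right) = 19 \cdot 1 \left(-9\right) = 19 \left(-9\right) = -171$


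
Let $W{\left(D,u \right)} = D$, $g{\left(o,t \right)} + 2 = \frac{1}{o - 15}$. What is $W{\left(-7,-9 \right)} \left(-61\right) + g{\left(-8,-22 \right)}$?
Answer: $\frac{9774}{23} \approx 424.96$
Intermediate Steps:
$g{\left(o,t \right)} = -2 + \frac{1}{-15 + o}$ ($g{\left(o,t \right)} = -2 + \frac{1}{o - 15} = -2 + \frac{1}{-15 + o}$)
$W{\left(-7,-9 \right)} \left(-61\right) + g{\left(-8,-22 \right)} = \left(-7\right) \left(-61\right) + \frac{31 - -16}{-15 - 8} = 427 + \frac{31 + 16}{-23} = 427 - \frac{47}{23} = \frac{9774}{23}$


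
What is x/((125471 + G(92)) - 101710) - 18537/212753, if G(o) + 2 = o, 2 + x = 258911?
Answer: 54641540490/5074371803 ≈ 10.768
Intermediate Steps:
x = 258909 (x = -2 + 258911 = 258909)
G(o) = -2 + o
x/((125471 + G(92)) - 101710) - 18537/212753 = 258909/((125471 + (-2 + 92)) - 101710) - 18537/212753 = 258909/((125471 + 90) - 101710) - 18537*1/212753 = 258909/(125561 - 101710) - 18537/212753 = 258909/23851 - 18537/212753 = 54641540490/5074371803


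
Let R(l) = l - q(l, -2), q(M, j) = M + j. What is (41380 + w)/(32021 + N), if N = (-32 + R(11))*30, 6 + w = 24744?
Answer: 66118/31121 ≈ 2.1245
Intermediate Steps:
w = 24738 (w = -6 + 24744 = 24738)
R(l) = 2 (R(l) = l - (l - 2) = l - (-2 + l) = l + (2 - l) = 2)
N = -900 (N = (-32 + 2)*30 = -30*30 = -900)
(41380 + w)/(32021 + N) = (41380 + 24738)/(32021 - 900) = 66118/31121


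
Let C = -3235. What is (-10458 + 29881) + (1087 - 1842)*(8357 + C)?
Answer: -3847687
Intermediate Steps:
(-10458 + 29881) + (1087 - 1842)*(8357 + C) = (-10458 + 29881) + (1087 - 1842)*(8357 - 3235) = 19423 - 755*5122 = 19423 - 3867110 = -3847687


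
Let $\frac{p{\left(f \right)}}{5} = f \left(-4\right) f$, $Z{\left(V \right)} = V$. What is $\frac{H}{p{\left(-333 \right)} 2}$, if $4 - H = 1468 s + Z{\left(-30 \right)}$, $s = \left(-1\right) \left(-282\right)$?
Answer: $\frac{206971}{2217780} \approx 0.093323$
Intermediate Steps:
$s = 282$
$p{\left(f \right)} = - 20 f^{2}$ ($p{\left(f \right)} = 5 f \left(-4\right) f = 5 - 4 f f = 5 \left(- 4 f^{2}\right) = - 20 f^{2}$)
$H = -413942$ ($H = 4 - \left(1468 \cdot 282 - 30\right) = 4 - \left(413976 - 30\right) = 4 - 413946 = -413942$)
$\frac{H}{p{\left(-333 \right)} 2} = - \frac{413942}{- 20 \left(-333\right)^{2} \cdot 2} = - \frac{413942}{\left(-20\right) 110889 \cdot 2} = - \frac{413942}{\left(-2217780\right) 2} = - \frac{413942}{-4435560} = \left(-413942\right) \left(- \frac{1}{4435560}\right) = \frac{206971}{2217780}$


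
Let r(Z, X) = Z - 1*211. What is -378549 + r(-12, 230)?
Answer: -378772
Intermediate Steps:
r(Z, X) = -211 + Z (r(Z, X) = Z - 211 = -211 + Z)
-378549 + r(-12, 230) = -378549 + (-211 - 12) = -378549 - 223 = -378772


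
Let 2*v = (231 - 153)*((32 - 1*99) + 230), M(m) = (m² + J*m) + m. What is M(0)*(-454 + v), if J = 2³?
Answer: 0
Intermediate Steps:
J = 8
M(m) = m² + 9*m (M(m) = (m² + 8*m) + m = m² + 9*m)
v = 6357 (v = ((231 - 153)*((32 - 1*99) + 230))/2 = (78*((32 - 99) + 230))/2 = (78*(-67 + 230))/2 = (78*163)/2 = (½)*12714 = 6357)
M(0)*(-454 + v) = (0*(9 + 0))*(-454 + 6357) = (0*9)*5903 = 0*5903 = 0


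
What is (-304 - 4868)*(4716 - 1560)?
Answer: -16322832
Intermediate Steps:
(-304 - 4868)*(4716 - 1560) = -5172*3156 = -16322832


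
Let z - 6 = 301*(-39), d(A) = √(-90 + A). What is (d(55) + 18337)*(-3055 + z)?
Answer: -271167556 - 14788*I*√35 ≈ -2.7117e+8 - 87487.0*I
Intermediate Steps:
z = -11733 (z = 6 + 301*(-39) = 6 - 11739 = -11733)
(d(55) + 18337)*(-3055 + z) = (√(-90 + 55) + 18337)*(-3055 - 11733) = (√(-35) + 18337)*(-14788) = (I*√35 + 18337)*(-14788) = (18337 + I*√35)*(-14788) = -271167556 - 14788*I*√35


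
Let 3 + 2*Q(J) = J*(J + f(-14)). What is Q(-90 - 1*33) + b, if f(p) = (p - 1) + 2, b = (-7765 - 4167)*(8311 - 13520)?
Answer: 124324301/2 ≈ 6.2162e+7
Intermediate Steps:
b = 62153788 (b = -11932*(-5209) = 62153788)
f(p) = 1 + p (f(p) = (-1 + p) + 2 = 1 + p)
Q(J) = -3/2 + J*(-13 + J)/2 (Q(J) = -3/2 + (J*(J + (1 - 14)))/2 = -3/2 + (J*(J - 13))/2 = -3/2 + (J*(-13 + J))/2 = -3/2 + J*(-13 + J)/2)
Q(-90 - 1*33) + b = (-3/2 + (-90 - 1*33)²/2 - 13*(-90 - 1*33)/2) + 62153788 = (-3/2 + (-90 - 33)²/2 - 13*(-90 - 33)/2) + 62153788 = (-3/2 + (½)*(-123)² - 13/2*(-123)) + 62153788 = (-3/2 + (½)*15129 + 1599/2) + 62153788 = (-3/2 + 15129/2 + 1599/2) + 62153788 = 16725/2 + 62153788 = 124324301/2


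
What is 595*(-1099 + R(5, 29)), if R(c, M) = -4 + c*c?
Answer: -641410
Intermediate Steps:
R(c, M) = -4 + c²
595*(-1099 + R(5, 29)) = 595*(-1099 + (-4 + 5²)) = 595*(-1099 + (-4 + 25)) = 595*(-1099 + 21) = 595*(-1078) = -641410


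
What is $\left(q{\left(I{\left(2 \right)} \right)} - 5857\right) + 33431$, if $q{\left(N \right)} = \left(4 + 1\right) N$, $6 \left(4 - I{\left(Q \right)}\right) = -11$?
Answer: $\frac{165619}{6} \approx 27603.0$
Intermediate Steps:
$I{\left(Q \right)} = \frac{35}{6}$ ($I{\left(Q \right)} = 4 - - \frac{11}{6} = 4 + \frac{11}{6} = \frac{35}{6}$)
$q{\left(N \right)} = 5 N$
$\left(q{\left(I{\left(2 \right)} \right)} - 5857\right) + 33431 = \left(5 \cdot \frac{35}{6} - 5857\right) + 33431 = \left(\frac{175}{6} - 5857\right) + 33431 = - \frac{34967}{6} + 33431 = \frac{165619}{6}$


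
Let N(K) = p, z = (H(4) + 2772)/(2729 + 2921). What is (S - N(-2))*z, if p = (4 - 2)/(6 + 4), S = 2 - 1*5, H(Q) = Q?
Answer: -22208/14125 ≈ -1.5722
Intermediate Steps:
S = -3 (S = 2 - 5 = -3)
z = 1388/2825 (z = (4 + 2772)/(2729 + 2921) = 2776/5650 = 2776*(1/5650) = 1388/2825 ≈ 0.49133)
p = 1/5 (p = 2/10 = 2*(1/10) = 1/5 ≈ 0.20000)
N(K) = 1/5
(S - N(-2))*z = (-3 - 1*1/5)*(1388/2825) = (-3 - 1/5)*(1388/2825) = -16/5*1388/2825 = -22208/14125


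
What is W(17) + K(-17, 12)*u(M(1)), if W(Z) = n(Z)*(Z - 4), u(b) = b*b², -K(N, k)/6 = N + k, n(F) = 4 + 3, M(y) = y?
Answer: 121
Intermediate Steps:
n(F) = 7
K(N, k) = -6*N - 6*k (K(N, k) = -6*(N + k) = -6*N - 6*k)
u(b) = b³
W(Z) = -28 + 7*Z (W(Z) = 7*(Z - 4) = 7*(-4 + Z) = -28 + 7*Z)
W(17) + K(-17, 12)*u(M(1)) = (-28 + 7*17) + (-6*(-17) - 6*12)*1³ = (-28 + 119) + (102 - 72)*1 = 91 + 30*1 = 91 + 30 = 121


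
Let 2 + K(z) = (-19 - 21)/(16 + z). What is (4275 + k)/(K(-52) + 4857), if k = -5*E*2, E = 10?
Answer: 7515/8741 ≈ 0.85974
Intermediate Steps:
K(z) = -2 - 40/(16 + z) (K(z) = -2 + (-19 - 21)/(16 + z) = -2 - 40/(16 + z))
k = -100 (k = -5*10*2 = -50*2 = -100)
(4275 + k)/(K(-52) + 4857) = (4275 - 100)/(2*(-36 - 1*(-52))/(16 - 52) + 4857) = 4175/(2*(-36 + 52)/(-36) + 4857) = 4175/(2*(-1/36)*16 + 4857) = 4175/(-8/9 + 4857) = 4175/(43705/9) = 4175*(9/43705) = 7515/8741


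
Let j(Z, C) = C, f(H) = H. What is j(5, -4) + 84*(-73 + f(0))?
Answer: -6136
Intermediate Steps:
j(5, -4) + 84*(-73 + f(0)) = -4 + 84*(-73 + 0) = -4 + 84*(-73) = -4 - 6132 = -6136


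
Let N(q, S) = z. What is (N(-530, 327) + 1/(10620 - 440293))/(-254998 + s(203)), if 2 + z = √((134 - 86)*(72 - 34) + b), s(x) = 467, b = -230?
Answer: 859347/109365098363 - √1594/254531 ≈ -0.00014900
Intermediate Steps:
z = -2 + √1594 (z = -2 + √((134 - 86)*(72 - 34) - 230) = -2 + √(48*38 - 230) = -2 + √(1824 - 230) = -2 + √1594 ≈ 37.925)
N(q, S) = -2 + √1594
(N(-530, 327) + 1/(10620 - 440293))/(-254998 + s(203)) = ((-2 + √1594) + 1/(10620 - 440293))/(-254998 + 467) = ((-2 + √1594) + 1/(-429673))/(-254531) = ((-2 + √1594) - 1/429673)*(-1/254531) = (-859347/429673 + √1594)*(-1/254531) = 859347/109365098363 - √1594/254531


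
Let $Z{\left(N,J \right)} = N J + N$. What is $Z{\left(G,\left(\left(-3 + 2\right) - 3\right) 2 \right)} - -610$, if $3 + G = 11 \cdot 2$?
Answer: $477$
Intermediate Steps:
$G = 19$ ($G = -3 + 11 \cdot 2 = -3 + 22 = 19$)
$Z{\left(N,J \right)} = N + J N$ ($Z{\left(N,J \right)} = J N + N = N + J N$)
$Z{\left(G,\left(\left(-3 + 2\right) - 3\right) 2 \right)} - -610 = 19 \left(1 + \left(\left(-3 + 2\right) - 3\right) 2\right) - -610 = 19 \left(1 + \left(-1 - 3\right) 2\right) + 610 = 19 \left(1 - 8\right) + 610 = 19 \left(-7\right) + 610 = -133 + 610 = 477$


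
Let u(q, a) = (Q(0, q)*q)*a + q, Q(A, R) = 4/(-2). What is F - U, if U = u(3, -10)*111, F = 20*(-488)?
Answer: -16753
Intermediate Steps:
Q(A, R) = -2 (Q(A, R) = 4*(-½) = -2)
u(q, a) = q - 2*a*q (u(q, a) = (-2*q)*a + q = -2*a*q + q = q - 2*a*q)
F = -9760
U = 6993 (U = (3*(1 - 2*(-10)))*111 = (3*(1 + 20))*111 = (3*21)*111 = 63*111 = 6993)
F - U = -9760 - 1*6993 = -9760 - 6993 = -16753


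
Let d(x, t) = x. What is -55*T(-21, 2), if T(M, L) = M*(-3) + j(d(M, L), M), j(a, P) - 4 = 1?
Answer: -3740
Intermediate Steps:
j(a, P) = 5 (j(a, P) = 4 + 1 = 5)
T(M, L) = 5 - 3*M (T(M, L) = M*(-3) + 5 = -3*M + 5 = 5 - 3*M)
-55*T(-21, 2) = -55*(5 - 3*(-21)) = -55*(5 + 63) = -55*68 = -3740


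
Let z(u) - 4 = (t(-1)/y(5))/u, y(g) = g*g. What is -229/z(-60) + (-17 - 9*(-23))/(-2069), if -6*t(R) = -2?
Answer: -2135524310/37239931 ≈ -57.345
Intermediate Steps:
t(R) = ⅓ (t(R) = -⅙*(-2) = ⅓)
y(g) = g²
z(u) = 4 + 1/(75*u) (z(u) = 4 + (1/(3*(5²)))/u = 4 + ((⅓)/25)/u = 4 + ((⅓)*(1/25))/u = 4 + 1/(75*u))
-229/z(-60) + (-17 - 9*(-23))/(-2069) = -229/(4 + (1/75)/(-60)) + (-17 - 9*(-23))/(-2069) = -229/(4 + (1/75)*(-1/60)) + (-17 + 207)*(-1/2069) = -229/(4 - 1/4500) + 190*(-1/2069) = -229/17999/4500 - 190/2069 = -229*4500/17999 - 190/2069 = -1030500/17999 - 190/2069 = -2135524310/37239931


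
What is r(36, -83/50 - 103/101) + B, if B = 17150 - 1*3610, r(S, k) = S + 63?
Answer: 13639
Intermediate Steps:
r(S, k) = 63 + S
B = 13540 (B = 17150 - 3610 = 13540)
r(36, -83/50 - 103/101) + B = (63 + 36) + 13540 = 99 + 13540 = 13639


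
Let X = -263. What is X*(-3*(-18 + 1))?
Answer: -13413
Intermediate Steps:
X*(-3*(-18 + 1)) = -(-789)*(-18 + 1) = -(-789)*(-17) = -263*51 = -13413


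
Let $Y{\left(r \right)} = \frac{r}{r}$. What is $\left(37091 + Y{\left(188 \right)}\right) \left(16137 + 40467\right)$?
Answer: $2099555568$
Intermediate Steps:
$Y{\left(r \right)} = 1$
$\left(37091 + Y{\left(188 \right)}\right) \left(16137 + 40467\right) = \left(37091 + 1\right) \left(16137 + 40467\right) = 37092 \cdot 56604 = 2099555568$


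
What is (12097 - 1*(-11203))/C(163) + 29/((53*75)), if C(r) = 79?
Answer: 92619791/314025 ≈ 294.94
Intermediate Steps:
(12097 - 1*(-11203))/C(163) + 29/((53*75)) = (12097 - 1*(-11203))/79 + 29/((53*75)) = (12097 + 11203)*(1/79) + 29/3975 = 23300*(1/79) + 29*(1/3975) = 23300/79 + 29/3975 = 92619791/314025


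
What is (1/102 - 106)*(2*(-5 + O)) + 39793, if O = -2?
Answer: 2105120/51 ≈ 41277.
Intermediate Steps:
(1/102 - 106)*(2*(-5 + O)) + 39793 = (1/102 - 106)*(2*(-5 - 2)) + 39793 = (1/102 - 106)*(2*(-7)) + 39793 = -10811/102*(-14) + 39793 = 75677/51 + 39793 = 2105120/51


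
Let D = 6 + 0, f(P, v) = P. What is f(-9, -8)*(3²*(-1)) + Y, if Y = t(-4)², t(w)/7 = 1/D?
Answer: 2965/36 ≈ 82.361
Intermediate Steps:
D = 6
t(w) = 7/6
Y = 49/36 (Y = (7/6)² = 49/36 ≈ 1.3611)
f(-9, -8)*(3²*(-1)) + Y = -9*3²*(-1) + 49/36 = -81*(-1) + 49/36 = -9*(-9) + 49/36 = 81 + 49/36 = 2965/36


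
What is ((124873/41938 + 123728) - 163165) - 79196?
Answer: -4975105881/41938 ≈ -1.1863e+5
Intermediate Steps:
((124873/41938 + 123728) - 163165) - 79196 = (5189029737/41938 - 163165) - 79196 = -1653784033/41938 - 79196 = -4975105881/41938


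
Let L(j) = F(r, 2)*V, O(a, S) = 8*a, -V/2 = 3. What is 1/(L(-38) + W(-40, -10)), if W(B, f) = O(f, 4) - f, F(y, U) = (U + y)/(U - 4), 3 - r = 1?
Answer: -1/58 ≈ -0.017241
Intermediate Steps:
r = 2 (r = 3 - 1*1 = 3 - 1 = 2)
F(y, U) = (U + y)/(-4 + U)
V = -6 (V = -2*3 = -6)
L(j) = 12 (L(j) = ((2 + 2)/(-4 + 2))*(-6) = (4/(-2))*(-6) = -½*4*(-6) = -2*(-6) = 12)
W(B, f) = 7*f (W(B, f) = 8*f - f = 7*f)
1/(L(-38) + W(-40, -10)) = 1/(12 + 7*(-10)) = 1/(12 - 70) = 1/(-58) = -1/58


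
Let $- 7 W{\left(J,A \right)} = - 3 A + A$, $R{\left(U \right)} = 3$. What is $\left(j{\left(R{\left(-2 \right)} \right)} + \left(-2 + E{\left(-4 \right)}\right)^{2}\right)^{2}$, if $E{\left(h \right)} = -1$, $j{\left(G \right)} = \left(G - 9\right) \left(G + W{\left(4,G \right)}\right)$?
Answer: $\frac{9801}{49} \approx 200.02$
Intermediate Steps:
$W{\left(J,A \right)} = \frac{2 A}{7}$ ($W{\left(J,A \right)} = - \frac{- 3 A + A}{7} = - \frac{\left(-2\right) A}{7} = \frac{2 A}{7}$)
$j{\left(G \right)} = \frac{9 G \left(-9 + G\right)}{7}$ ($j{\left(G \right)} = \left(G - 9\right) \left(G + \frac{2 G}{7}\right) = \left(-9 + G\right) \frac{9 G}{7} = \frac{9 G \left(-9 + G\right)}{7}$)
$\left(j{\left(R{\left(-2 \right)} \right)} + \left(-2 + E{\left(-4 \right)}\right)^{2}\right)^{2} = \left(\frac{9}{7} \cdot 3 \left(-9 + 3\right) + \left(-2 - 1\right)^{2}\right)^{2} = \left(\frac{9}{7} \cdot 3 \left(-6\right) + \left(-3\right)^{2}\right)^{2} = \left(- \frac{162}{7} + 9\right)^{2} = \left(- \frac{99}{7}\right)^{2} = \frac{9801}{49}$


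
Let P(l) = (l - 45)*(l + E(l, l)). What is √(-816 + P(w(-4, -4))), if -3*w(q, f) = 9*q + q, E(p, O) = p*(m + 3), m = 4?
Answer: 4*I*√2359/3 ≈ 64.759*I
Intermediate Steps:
E(p, O) = 7*p (E(p, O) = p*(4 + 3) = p*7 = 7*p)
w(q, f) = -10*q/3 (w(q, f) = -(9*q + q)/3 = -10*q/3)
P(l) = 8*l*(-45 + l) (P(l) = (l - 45)*(l + 7*l) = (-45 + l)*(8*l) = 8*l*(-45 + l))
√(-816 + P(w(-4, -4))) = √(-816 + 8*(-10/3*(-4))*(-45 - 10/3*(-4))) = √(-816 + 8*(40/3)*(-45 + 40/3)) = √(-816 + 8*(40/3)*(-95/3)) = √(-816 - 30400/9) = √(-37744/9) = 4*I*√2359/3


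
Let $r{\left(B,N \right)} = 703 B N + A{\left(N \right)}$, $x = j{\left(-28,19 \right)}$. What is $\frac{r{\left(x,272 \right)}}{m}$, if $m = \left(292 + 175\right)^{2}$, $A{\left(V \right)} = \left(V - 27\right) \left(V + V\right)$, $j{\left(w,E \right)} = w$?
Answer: $- \frac{5220768}{218089} \approx -23.939$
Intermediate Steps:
$x = -28$
$A{\left(V \right)} = 2 V \left(-27 + V\right)$ ($A{\left(V \right)} = \left(-27 + V\right) 2 V = 2 V \left(-27 + V\right)$)
$r{\left(B,N \right)} = 2 N \left(-27 + N\right) + 703 B N$ ($r{\left(B,N \right)} = 703 B N + 2 N \left(-27 + N\right) = 2 N \left(-27 + N\right) + 703 B N$)
$m = 218089$ ($m = 467^{2} = 218089$)
$\frac{r{\left(x,272 \right)}}{m} = \frac{272 \left(-54 + 2 \cdot 272 + 703 \left(-28\right)\right)}{218089} = 272 \left(-54 + 544 - 19684\right) \frac{1}{218089} = 272 \left(-19194\right) \frac{1}{218089} = \left(-5220768\right) \frac{1}{218089} = - \frac{5220768}{218089}$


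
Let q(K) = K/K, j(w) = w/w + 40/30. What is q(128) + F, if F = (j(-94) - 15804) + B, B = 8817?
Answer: -20951/3 ≈ -6983.7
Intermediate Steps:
j(w) = 7/3 (j(w) = 1 + 40*(1/30) = 1 + 4/3 = 7/3)
q(K) = 1
F = -20954/3 (F = (7/3 - 15804) + 8817 = -47405/3 + 8817 = -20954/3 ≈ -6984.7)
q(128) + F = 1 - 20954/3 = -20951/3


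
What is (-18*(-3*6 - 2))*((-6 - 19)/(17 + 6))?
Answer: -9000/23 ≈ -391.30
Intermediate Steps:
(-18*(-3*6 - 2))*((-6 - 19)/(17 + 6)) = (-18*(-18 - 2))*(-25/23) = (-18*(-20))*(-25*1/23) = 360*(-25/23) = -9000/23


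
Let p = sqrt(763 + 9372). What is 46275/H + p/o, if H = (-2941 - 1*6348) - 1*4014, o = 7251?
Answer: -46275/13303 + sqrt(10135)/7251 ≈ -3.4647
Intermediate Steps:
p = sqrt(10135) ≈ 100.67
H = -13303 (H = (-2941 - 6348) - 4014 = -9289 - 4014 = -13303)
46275/H + p/o = 46275/(-13303) + sqrt(10135)/7251 = 46275*(-1/13303) + sqrt(10135)*(1/7251) = -46275/13303 + sqrt(10135)/7251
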